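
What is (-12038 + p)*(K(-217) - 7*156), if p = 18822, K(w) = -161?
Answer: -8500352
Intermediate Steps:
(-12038 + p)*(K(-217) - 7*156) = (-12038 + 18822)*(-161 - 7*156) = 6784*(-161 - 1092) = 6784*(-1253) = -8500352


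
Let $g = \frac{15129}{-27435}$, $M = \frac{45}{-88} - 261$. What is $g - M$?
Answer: $\frac{210010101}{804760} \approx 260.96$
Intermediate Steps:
$M = - \frac{23013}{88}$ ($M = 45 \left(- \frac{1}{88}\right) - 261 = - \frac{45}{88} - 261 = - \frac{23013}{88} \approx -261.51$)
$g = - \frac{5043}{9145}$ ($g = 15129 \left(- \frac{1}{27435}\right) = - \frac{5043}{9145} \approx -0.55145$)
$g - M = - \frac{5043}{9145} - - \frac{23013}{88} = - \frac{5043}{9145} + \frac{23013}{88} = \frac{210010101}{804760}$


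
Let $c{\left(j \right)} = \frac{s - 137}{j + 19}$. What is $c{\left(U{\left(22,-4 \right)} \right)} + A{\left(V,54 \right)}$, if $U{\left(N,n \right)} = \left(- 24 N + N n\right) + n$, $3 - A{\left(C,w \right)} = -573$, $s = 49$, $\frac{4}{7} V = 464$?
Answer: $\frac{346264}{601} \approx 576.15$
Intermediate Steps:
$V = 812$ ($V = \frac{7}{4} \cdot 464 = 812$)
$A{\left(C,w \right)} = 576$ ($A{\left(C,w \right)} = 3 - -573 = 3 + 573 = 576$)
$U{\left(N,n \right)} = n - 24 N + N n$
$c{\left(j \right)} = - \frac{88}{19 + j}$ ($c{\left(j \right)} = \frac{49 - 137}{j + 19} = - \frac{88}{19 + j}$)
$c{\left(U{\left(22,-4 \right)} \right)} + A{\left(V,54 \right)} = - \frac{88}{19 - 620} + 576 = - \frac{88}{-601} + 576 = \left(-88\right) \left(- \frac{1}{601}\right) + 576 = \frac{88}{601} + 576 = \frac{346264}{601}$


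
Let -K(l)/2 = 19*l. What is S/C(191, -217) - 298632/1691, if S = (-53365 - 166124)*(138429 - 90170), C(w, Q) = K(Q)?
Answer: -942846055227/733894 ≈ -1.2847e+6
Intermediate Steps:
K(l) = -38*l
C(w, Q) = -38*Q
S = -10592319651 (S = -219489*48259 = -10592319651)
S/C(191, -217) - 298632/1691 = -10592319651/((-38*(-217))) - 298632/1691 = -10592319651/8246 - 298632*1/1691 = -10592319651*1/8246 - 298632/1691 = -10592319651/8246 - 298632/1691 = -942846055227/733894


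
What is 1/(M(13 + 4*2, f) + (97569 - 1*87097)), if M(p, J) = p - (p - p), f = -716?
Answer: 1/10493 ≈ 9.5302e-5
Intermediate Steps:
M(p, J) = p (M(p, J) = p - 1*0 = p + 0 = p)
1/(M(13 + 4*2, f) + (97569 - 1*87097)) = 1/((13 + 4*2) + (97569 - 1*87097)) = 1/((13 + 8) + (97569 - 87097)) = 1/(21 + 10472) = 1/10493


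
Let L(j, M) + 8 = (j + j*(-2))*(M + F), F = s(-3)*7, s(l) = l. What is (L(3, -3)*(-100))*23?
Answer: -147200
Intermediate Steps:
F = -21 (F = -3*7 = -21)
L(j, M) = -8 - j*(-21 + M) (L(j, M) = -8 + (j + j*(-2))*(M - 21) = -8 + (j - 2*j)*(-21 + M) = -8 + (-j)*(-21 + M) = -8 - j*(-21 + M))
(L(3, -3)*(-100))*23 = ((-8 + 21*3 - 1*(-3)*3)*(-100))*23 = ((-8 + 63 + 9)*(-100))*23 = (64*(-100))*23 = -6400*23 = -147200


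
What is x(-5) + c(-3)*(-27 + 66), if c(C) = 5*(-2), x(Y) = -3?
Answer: -393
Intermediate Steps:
c(C) = -10
x(-5) + c(-3)*(-27 + 66) = -3 - 10*(-27 + 66) = -3 - 10*39 = -3 - 390 = -393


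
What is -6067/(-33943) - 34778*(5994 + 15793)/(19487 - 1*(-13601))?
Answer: -12859345803401/561552992 ≈ -22900.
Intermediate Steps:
-6067/(-33943) - 34778*(5994 + 15793)/(19487 - 1*(-13601)) = -6067*(-1/33943) - 34778*21787/(19487 + 13601) = 6067/33943 - 34778/(33088*(1/21787)) = 6067/33943 - 34778/33088/21787 = 6067/33943 - 34778*21787/33088 = 6067/33943 - 378854143/16544 = -12859345803401/561552992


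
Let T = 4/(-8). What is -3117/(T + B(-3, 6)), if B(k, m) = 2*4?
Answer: -2078/5 ≈ -415.60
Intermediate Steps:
T = -1/2 (T = 4*(-1/8) = -1/2 ≈ -0.50000)
B(k, m) = 8
-3117/(T + B(-3, 6)) = -3117/(-1/2 + 8) = -3117/15/2 = -3117*2/15 = -2078/5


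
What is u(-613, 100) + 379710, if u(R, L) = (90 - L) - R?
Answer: 380313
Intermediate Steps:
u(R, L) = 90 - L - R
u(-613, 100) + 379710 = (90 - 1*100 - 1*(-613)) + 379710 = (90 - 100 + 613) + 379710 = 603 + 379710 = 380313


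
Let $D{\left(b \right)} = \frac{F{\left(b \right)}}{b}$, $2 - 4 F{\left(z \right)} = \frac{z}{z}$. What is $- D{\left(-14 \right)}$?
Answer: $\frac{1}{56} \approx 0.017857$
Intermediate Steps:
$F{\left(z \right)} = \frac{1}{4}$ ($F{\left(z \right)} = \frac{1}{2} - \frac{z \frac{1}{z}}{4} = \frac{1}{2} - \frac{1}{4} = \frac{1}{4}$)
$D{\left(b \right)} = \frac{1}{4 b}$
$- D{\left(-14 \right)} = - \frac{1}{4 \left(-14\right)} = - \frac{-1}{4 \cdot 14} = \left(-1\right) \left(- \frac{1}{56}\right) = \frac{1}{56}$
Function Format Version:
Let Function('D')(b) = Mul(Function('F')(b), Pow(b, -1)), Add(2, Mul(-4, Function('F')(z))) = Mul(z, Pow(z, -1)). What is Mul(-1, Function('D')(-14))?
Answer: Rational(1, 56) ≈ 0.017857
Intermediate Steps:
Function('F')(z) = Rational(1, 4) (Function('F')(z) = Add(Rational(1, 2), Mul(Rational(-1, 4), Mul(z, Pow(z, -1)))) = Add(Rational(1, 2), Mul(Rational(-1, 4), 1)) = Add(Rational(1, 2), Rational(-1, 4)) = Rational(1, 4))
Function('D')(b) = Mul(Rational(1, 4), Pow(b, -1))
Mul(-1, Function('D')(-14)) = Mul(-1, Mul(Rational(1, 4), Pow(-14, -1))) = Mul(-1, Mul(Rational(1, 4), Rational(-1, 14))) = Mul(-1, Rational(-1, 56)) = Rational(1, 56)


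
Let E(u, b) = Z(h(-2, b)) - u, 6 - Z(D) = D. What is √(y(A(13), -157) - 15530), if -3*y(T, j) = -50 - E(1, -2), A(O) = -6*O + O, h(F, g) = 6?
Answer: I*√139623/3 ≈ 124.55*I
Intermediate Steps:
Z(D) = 6 - D
E(u, b) = -u (E(u, b) = (6 - 1*6) - u = (6 - 6) - u = 0 - u = -u)
A(O) = -5*O
y(T, j) = 49/3 (y(T, j) = -(-50 - (-1))/3 = -(-50 - 1*(-1))/3 = -(-50 + 1)/3 = -⅓*(-49) = 49/3)
√(y(A(13), -157) - 15530) = √(49/3 - 15530) = √(-46541/3) = I*√139623/3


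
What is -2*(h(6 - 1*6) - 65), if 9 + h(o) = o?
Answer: 148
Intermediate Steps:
h(o) = -9 + o
-2*(h(6 - 1*6) - 65) = -2*((-9 + (6 - 1*6)) - 65) = -2*((-9 + (6 - 6)) - 65) = -2*((-9 + 0) - 65) = -2*(-9 - 65) = -2*(-74) = 148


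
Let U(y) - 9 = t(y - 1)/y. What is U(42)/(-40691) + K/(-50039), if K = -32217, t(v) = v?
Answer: 55038595433/85517751858 ≈ 0.64359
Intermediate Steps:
U(y) = 9 + (-1 + y)/y (U(y) = 9 + (y - 1)/y = 9 + (-1 + y)/y)
U(42)/(-40691) + K/(-50039) = (10 - 1/42)/(-40691) - 32217/(-50039) = (10 - 1*1/42)*(-1/40691) - 32217*(-1/50039) = (10 - 1/42)*(-1/40691) + 32217/50039 = (419/42)*(-1/40691) + 32217/50039 = -419/1709022 + 32217/50039 = 55038595433/85517751858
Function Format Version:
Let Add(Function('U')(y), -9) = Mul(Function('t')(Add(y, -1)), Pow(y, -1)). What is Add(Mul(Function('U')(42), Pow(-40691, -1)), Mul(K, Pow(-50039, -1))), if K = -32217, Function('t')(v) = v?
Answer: Rational(55038595433, 85517751858) ≈ 0.64359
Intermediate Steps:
Function('U')(y) = Add(9, Mul(Pow(y, -1), Add(-1, y))) (Function('U')(y) = Add(9, Mul(Add(y, -1), Pow(y, -1))) = Add(9, Mul(Add(-1, y), Pow(y, -1))) = Add(9, Mul(Pow(y, -1), Add(-1, y))))
Add(Mul(Function('U')(42), Pow(-40691, -1)), Mul(K, Pow(-50039, -1))) = Add(Mul(Add(10, Mul(-1, Pow(42, -1))), Pow(-40691, -1)), Mul(-32217, Pow(-50039, -1))) = Add(Mul(Add(10, Mul(-1, Rational(1, 42))), Rational(-1, 40691)), Mul(-32217, Rational(-1, 50039))) = Add(Mul(Add(10, Rational(-1, 42)), Rational(-1, 40691)), Rational(32217, 50039)) = Add(Mul(Rational(419, 42), Rational(-1, 40691)), Rational(32217, 50039)) = Add(Rational(-419, 1709022), Rational(32217, 50039)) = Rational(55038595433, 85517751858)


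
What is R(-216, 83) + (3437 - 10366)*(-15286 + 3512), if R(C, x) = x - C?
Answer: 81582345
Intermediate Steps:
R(-216, 83) + (3437 - 10366)*(-15286 + 3512) = (83 - 1*(-216)) + (3437 - 10366)*(-15286 + 3512) = (83 + 216) - 6929*(-11774) = 299 + 81582046 = 81582345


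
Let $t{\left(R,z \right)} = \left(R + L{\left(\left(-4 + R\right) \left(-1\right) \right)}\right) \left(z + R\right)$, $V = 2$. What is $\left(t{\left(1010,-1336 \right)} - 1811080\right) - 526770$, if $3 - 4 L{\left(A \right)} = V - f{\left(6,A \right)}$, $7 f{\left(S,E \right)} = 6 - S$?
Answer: $- \frac{5334383}{2} \approx -2.6672 \cdot 10^{6}$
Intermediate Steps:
$f{\left(S,E \right)} = \frac{6}{7} - \frac{S}{7}$ ($f{\left(S,E \right)} = \frac{6 - S}{7} = \frac{6}{7} - \frac{S}{7}$)
$L{\left(A \right)} = \frac{1}{4}$ ($L{\left(A \right)} = \frac{3}{4} - \frac{2 - \left(\frac{6}{7} - \frac{6}{7}\right)}{4} = \frac{3}{4} - \frac{2 - 0}{4} = \frac{3}{4} - \frac{2 + 0}{4} = \frac{3}{4} - \frac{1}{2} = \frac{1}{4}$)
$t{\left(R,z \right)} = \left(\frac{1}{4} + R\right) \left(R + z\right)$ ($t{\left(R,z \right)} = \left(R + \frac{1}{4}\right) \left(z + R\right) = \left(\frac{1}{4} + R\right) \left(R + z\right)$)
$\left(t{\left(1010,-1336 \right)} - 1811080\right) - 526770 = \left(\left(1010^{2} + \frac{1}{4} \cdot 1010 + \frac{1}{4} \left(-1336\right) + 1010 \left(-1336\right)\right) - 1811080\right) - 526770 = \left(\left(1020100 + \frac{505}{2} - 334 - 1349360\right) - 1811080\right) - 526770 = \left(- \frac{658683}{2} - 1811080\right) - 526770 = - \frac{4280843}{2} - 526770 = - \frac{5334383}{2}$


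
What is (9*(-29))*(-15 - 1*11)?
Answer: 6786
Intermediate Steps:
(9*(-29))*(-15 - 1*11) = -261*(-15 - 11) = -261*(-26) = 6786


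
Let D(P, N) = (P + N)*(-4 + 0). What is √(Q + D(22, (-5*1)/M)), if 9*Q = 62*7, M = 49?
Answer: I*√17362/21 ≈ 6.2745*I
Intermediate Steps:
D(P, N) = -4*N - 4*P (D(P, N) = (N + P)*(-4) = -4*N - 4*P)
Q = 434/9 (Q = (62*7)/9 = (⅑)*434 = 434/9 ≈ 48.222)
√(Q + D(22, (-5*1)/M)) = √(434/9 + (-4*(-5*1)/49 - 4*22)) = √(434/9 + (-(-20)/49 - 88)) = √(434/9 + (-4*(-5/49) - 88)) = √(434/9 + (20/49 - 88)) = √(434/9 - 4292/49) = √(-17362/441) = I*√17362/21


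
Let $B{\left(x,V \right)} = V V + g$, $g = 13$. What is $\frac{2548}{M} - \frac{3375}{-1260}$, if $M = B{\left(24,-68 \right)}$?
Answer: $\frac{419119}{129836} \approx 3.2281$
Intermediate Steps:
$B{\left(x,V \right)} = 13 + V^{2}$ ($B{\left(x,V \right)} = V V + 13 = V^{2} + 13 = 13 + V^{2}$)
$M = 4637$ ($M = 13 + \left(-68\right)^{2} = 13 + 4624 = 4637$)
$\frac{2548}{M} - \frac{3375}{-1260} = \frac{2548}{4637} - \frac{3375}{-1260} = 2548 \cdot \frac{1}{4637} - - \frac{75}{28} = \frac{2548}{4637} + \frac{75}{28} = \frac{419119}{129836}$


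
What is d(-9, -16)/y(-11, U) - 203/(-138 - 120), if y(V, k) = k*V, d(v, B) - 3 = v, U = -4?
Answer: 923/1419 ≈ 0.65046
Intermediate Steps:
d(v, B) = 3 + v
y(V, k) = V*k
d(-9, -16)/y(-11, U) - 203/(-138 - 120) = (3 - 9)/((-11*(-4))) - 203/(-138 - 120) = -6/44 - 203/(-258) = -6*1/44 - 203*(-1/258) = -3/22 + 203/258 = 923/1419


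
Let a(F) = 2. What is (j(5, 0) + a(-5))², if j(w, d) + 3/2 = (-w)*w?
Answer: 2401/4 ≈ 600.25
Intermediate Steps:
j(w, d) = -3/2 - w² (j(w, d) = -3/2 + (-w)*w = -3/2 - w²)
(j(5, 0) + a(-5))² = ((-3/2 - 1*5²) + 2)² = ((-3/2 - 1*25) + 2)² = ((-3/2 - 25) + 2)² = (-53/2 + 2)² = (-49/2)² = 2401/4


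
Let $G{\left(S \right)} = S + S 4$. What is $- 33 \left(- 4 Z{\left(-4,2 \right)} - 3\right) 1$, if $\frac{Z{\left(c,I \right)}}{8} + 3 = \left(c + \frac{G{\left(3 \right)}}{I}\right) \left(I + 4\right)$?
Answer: $19107$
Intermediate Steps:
$G{\left(S \right)} = 5 S$ ($G{\left(S \right)} = S + 4 S = 5 S$)
$Z{\left(c,I \right)} = -24 + 8 \left(4 + I\right) \left(c + \frac{15}{I}\right)$ ($Z{\left(c,I \right)} = -24 + 8 \left(c + \frac{5 \cdot 3}{I}\right) \left(I + 4\right) = -24 + 8 \left(c + \frac{15}{I}\right) \left(4 + I\right) = -24 + 8 \left(4 + I\right) \left(c + \frac{15}{I}\right)$)
$- 33 \left(- 4 Z{\left(-4,2 \right)} - 3\right) 1 = - 33 \left(- 4 \left(96 + 32 \left(-4\right) + \frac{480}{2} + 8 \cdot 2 \left(-4\right)\right) - 3\right) 1 = - 33 \left(- 4 \left(96 - 128 + 480 \cdot \frac{1}{2} - 64\right) - 3\right) 1 = - 33 \left(- 4 \left(96 - 128 + 240 - 64\right) - 3\right) 1 = - 33 \left(\left(-4\right) 144 - 3\right) 1 = - 33 \left(-576 - 3\right) 1 = \left(-33\right) \left(-579\right) 1 = 19107 \cdot 1 = 19107$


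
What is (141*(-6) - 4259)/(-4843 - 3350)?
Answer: 5105/8193 ≈ 0.62309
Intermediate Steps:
(141*(-6) - 4259)/(-4843 - 3350) = (-846 - 4259)/(-8193) = -5105*(-1/8193) = 5105/8193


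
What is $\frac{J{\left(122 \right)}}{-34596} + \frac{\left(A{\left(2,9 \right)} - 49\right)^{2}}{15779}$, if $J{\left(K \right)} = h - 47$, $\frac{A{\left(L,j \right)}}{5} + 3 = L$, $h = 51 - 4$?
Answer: $\frac{2916}{15779} \approx 0.1848$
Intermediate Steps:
$h = 47$ ($h = 51 - 4 = 47$)
$A{\left(L,j \right)} = -15 + 5 L$
$J{\left(K \right)} = 0$ ($J{\left(K \right)} = 47 - 47 = 0$)
$\frac{J{\left(122 \right)}}{-34596} + \frac{\left(A{\left(2,9 \right)} - 49\right)^{2}}{15779} = \frac{0}{-34596} + \frac{\left(\left(-15 + 5 \cdot 2\right) - 49\right)^{2}}{15779} = 0 \left(- \frac{1}{34596}\right) + \left(\left(-15 + 10\right) - 49\right)^{2} \cdot \frac{1}{15779} = 0 + \left(-5 - 49\right)^{2} \cdot \frac{1}{15779} = 0 + \left(-54\right)^{2} \cdot \frac{1}{15779} = 0 + 2916 \cdot \frac{1}{15779} = 0 + \frac{2916}{15779} = \frac{2916}{15779}$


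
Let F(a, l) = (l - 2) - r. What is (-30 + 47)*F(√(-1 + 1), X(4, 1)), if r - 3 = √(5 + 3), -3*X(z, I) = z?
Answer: -323/3 - 34*√2 ≈ -155.75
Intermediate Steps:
X(z, I) = -z/3
r = 3 + 2*√2 (r = 3 + √(5 + 3) = 3 + √8 = 3 + 2*√2 ≈ 5.8284)
F(a, l) = -5 + l - 2*√2 (F(a, l) = (l - 2) - (3 + 2*√2) = (-2 + l) + (-3 - 2*√2) = -5 + l - 2*√2)
(-30 + 47)*F(√(-1 + 1), X(4, 1)) = (-30 + 47)*(-5 - ⅓*4 - 2*√2) = 17*(-5 - 4/3 - 2*√2) = 17*(-19/3 - 2*√2) = -323/3 - 34*√2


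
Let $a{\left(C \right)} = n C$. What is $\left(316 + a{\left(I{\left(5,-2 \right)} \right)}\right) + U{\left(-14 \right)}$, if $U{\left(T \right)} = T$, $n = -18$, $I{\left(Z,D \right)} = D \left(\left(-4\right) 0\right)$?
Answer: $302$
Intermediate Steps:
$I{\left(Z,D \right)} = 0$ ($I{\left(Z,D \right)} = D 0 = 0$)
$a{\left(C \right)} = - 18 C$
$\left(316 + a{\left(I{\left(5,-2 \right)} \right)}\right) + U{\left(-14 \right)} = \left(316 - 0\right) - 14 = \left(316 + 0\right) - 14 = 316 - 14 = 302$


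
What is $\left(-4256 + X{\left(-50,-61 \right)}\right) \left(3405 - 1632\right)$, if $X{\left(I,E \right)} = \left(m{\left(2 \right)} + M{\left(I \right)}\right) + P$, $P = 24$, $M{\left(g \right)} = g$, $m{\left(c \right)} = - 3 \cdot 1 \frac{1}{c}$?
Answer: $- \frac{15189291}{2} \approx -7.5946 \cdot 10^{6}$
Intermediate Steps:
$m{\left(c \right)} = - \frac{3}{c}$
$X{\left(I,E \right)} = \frac{45}{2} + I$ ($X{\left(I,E \right)} = \left(- \frac{3}{2} + I\right) + 24 = \frac{45}{2} + I$)
$\left(-4256 + X{\left(-50,-61 \right)}\right) \left(3405 - 1632\right) = \left(-4256 + \left(\frac{45}{2} - 50\right)\right) \left(3405 - 1632\right) = \left(-4256 - \frac{55}{2}\right) 1773 = \left(- \frac{8567}{2}\right) 1773 = - \frac{15189291}{2}$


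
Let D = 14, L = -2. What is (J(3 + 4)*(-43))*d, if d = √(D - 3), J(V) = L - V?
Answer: 387*√11 ≈ 1283.5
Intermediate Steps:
J(V) = -2 - V
d = √11 (d = √(14 - 3) = √11 ≈ 3.3166)
(J(3 + 4)*(-43))*d = ((-2 - (3 + 4))*(-43))*√11 = ((-2 - 1*7)*(-43))*√11 = ((-2 - 7)*(-43))*√11 = (-9*(-43))*√11 = 387*√11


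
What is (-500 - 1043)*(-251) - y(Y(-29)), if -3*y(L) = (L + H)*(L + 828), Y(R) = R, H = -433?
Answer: 264247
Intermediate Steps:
y(L) = -(-433 + L)*(828 + L)/3 (y(L) = -(L - 433)*(L + 828)/3 = -(-433 + L)*(828 + L)/3)
(-500 - 1043)*(-251) - y(Y(-29)) = (-500 - 1043)*(-251) - (119508 - 395/3*(-29) - ⅓*(-29)²) = -1543*(-251) - (119508 + 11455/3 - ⅓*841) = 387293 - (119508 + 11455/3 - 841/3) = 387293 - 1*123046 = 387293 - 123046 = 264247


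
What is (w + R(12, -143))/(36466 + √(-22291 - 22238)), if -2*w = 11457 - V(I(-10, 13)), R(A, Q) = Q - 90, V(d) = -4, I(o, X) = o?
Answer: -217464991/1329813685 + 11927*I*√44529/2659627370 ≈ -0.16353 + 0.00094631*I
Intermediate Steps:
R(A, Q) = -90 + Q
w = -11461/2 (w = -(11457 - 1*(-4))/2 = -(11457 + 4)/2 = -½*11461 = -11461/2 ≈ -5730.5)
(w + R(12, -143))/(36466 + √(-22291 - 22238)) = (-11461/2 + (-90 - 143))/(36466 + √(-22291 - 22238)) = (-11461/2 - 233)/(36466 + √(-44529)) = -11927/(2*(36466 + I*√44529))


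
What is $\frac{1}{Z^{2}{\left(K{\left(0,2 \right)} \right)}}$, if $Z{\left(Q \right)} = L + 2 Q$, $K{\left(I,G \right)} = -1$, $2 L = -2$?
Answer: $\frac{1}{9} \approx 0.11111$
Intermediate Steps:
$L = -1$ ($L = \frac{1}{2} \left(-2\right) = -1$)
$Z{\left(Q \right)} = -1 + 2 Q$
$\frac{1}{Z^{2}{\left(K{\left(0,2 \right)} \right)}} = \frac{1}{\left(-1 + 2 \left(-1\right)\right)^{2}} = \frac{1}{\left(-1 - 2\right)^{2}} = \frac{1}{\left(-3\right)^{2}} = \frac{1}{9}$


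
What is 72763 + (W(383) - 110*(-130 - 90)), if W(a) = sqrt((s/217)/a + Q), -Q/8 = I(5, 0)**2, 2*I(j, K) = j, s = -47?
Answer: 96963 + 3*I*sqrt(38375091363)/83111 ≈ 96963.0 + 7.0711*I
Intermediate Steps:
I(j, K) = j/2
Q = -50 (Q = -8*((1/2)*5)**2 = -8*(5/2)**2 = -8*25/4 = -50)
W(a) = sqrt(-50 - 47/(217*a)) (W(a) = sqrt((-47/217)/a - 50) = sqrt((-47*1/217)/a - 50) = sqrt(-47/(217*a) - 50) = sqrt(-50 - 47/(217*a)))
72763 + (W(383) - 110*(-130 - 90)) = 72763 + (sqrt(-2354450 - 10199/383)/217 - 110*(-130 - 90)) = 72763 + (sqrt(-2354450 - 10199*1/383)/217 - 110*(-220)) = 72763 + (sqrt(-2354450 - 10199/383)/217 + 24200) = 72763 + (sqrt(-901764549/383)/217 + 24200) = 72763 + ((3*I*sqrt(38375091363)/383)/217 + 24200) = 72763 + (3*I*sqrt(38375091363)/83111 + 24200) = 72763 + (24200 + 3*I*sqrt(38375091363)/83111) = 96963 + 3*I*sqrt(38375091363)/83111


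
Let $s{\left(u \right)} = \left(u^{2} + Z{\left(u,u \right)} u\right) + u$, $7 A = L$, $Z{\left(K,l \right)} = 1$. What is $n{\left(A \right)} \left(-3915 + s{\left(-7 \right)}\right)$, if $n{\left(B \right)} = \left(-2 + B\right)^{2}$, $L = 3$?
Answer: $- \frac{469480}{49} \approx -9581.2$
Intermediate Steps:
$A = \frac{3}{7}$ ($A = \frac{1}{7} \cdot 3 = \frac{3}{7} \approx 0.42857$)
$s{\left(u \right)} = u^{2} + 2 u$ ($s{\left(u \right)} = \left(u^{2} + 1 u\right) + u = \left(u^{2} + u\right) + u = \left(u + u^{2}\right) + u = u^{2} + 2 u$)
$n{\left(A \right)} \left(-3915 + s{\left(-7 \right)}\right) = \left(-2 + \frac{3}{7}\right)^{2} \left(-3915 - 7 \left(2 - 7\right)\right) = \left(- \frac{11}{7}\right)^{2} \left(-3915 - -35\right) = \frac{121 \left(-3915 + 35\right)}{49} = \frac{121}{49} \left(-3880\right) = - \frac{469480}{49}$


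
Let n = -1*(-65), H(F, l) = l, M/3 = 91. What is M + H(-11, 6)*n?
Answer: 663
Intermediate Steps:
M = 273 (M = 3*91 = 273)
n = 65
M + H(-11, 6)*n = 273 + 6*65 = 273 + 390 = 663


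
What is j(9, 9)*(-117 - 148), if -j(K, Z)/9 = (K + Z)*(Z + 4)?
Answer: 558090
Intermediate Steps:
j(K, Z) = -9*(4 + Z)*(K + Z) (j(K, Z) = -9*(K + Z)*(Z + 4) = -9*(K + Z)*(4 + Z) = -9*(4 + Z)*(K + Z))
j(9, 9)*(-117 - 148) = (-36*9 - 36*9 - 9*9² - 9*9*9)*(-117 - 148) = (-324 - 324 - 9*81 - 729)*(-265) = (-324 - 324 - 729 - 729)*(-265) = -2106*(-265) = 558090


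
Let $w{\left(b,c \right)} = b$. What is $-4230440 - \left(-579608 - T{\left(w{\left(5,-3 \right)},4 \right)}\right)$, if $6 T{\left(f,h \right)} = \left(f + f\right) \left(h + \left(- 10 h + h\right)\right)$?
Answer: $- \frac{10952656}{3} \approx -3.6509 \cdot 10^{6}$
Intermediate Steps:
$T{\left(f,h \right)} = - \frac{8 f h}{3}$ ($T{\left(f,h \right)} = \frac{\left(f + f\right) \left(h + \left(- 10 h + h\right)\right)}{6} = \frac{2 f \left(h - 9 h\right)}{6} = \frac{2 f \left(- 8 h\right)}{6} = \frac{\left(-16\right) f h}{6} = - \frac{8 f h}{3}$)
$-4230440 - \left(-579608 - T{\left(w{\left(5,-3 \right)},4 \right)}\right) = -4230440 + \left(\left(-632\right) \left(-917\right) + \left(64 - \frac{40}{3} \cdot 4\right)\right) = -4230440 + \left(579544 + \left(64 - \frac{160}{3}\right)\right) = -4230440 + \left(579544 + \frac{32}{3}\right) = -4230440 + \frac{1738664}{3} = - \frac{10952656}{3}$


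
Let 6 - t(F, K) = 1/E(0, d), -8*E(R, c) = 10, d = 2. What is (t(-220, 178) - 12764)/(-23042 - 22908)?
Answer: 31893/114875 ≈ 0.27763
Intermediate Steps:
E(R, c) = -5/4 (E(R, c) = -⅛*10 = -5/4)
t(F, K) = 34/5 (t(F, K) = 6 - 1/(-5/4) = 6 - 1*(-⅘) = 6 + ⅘ = 34/5)
(t(-220, 178) - 12764)/(-23042 - 22908) = (34/5 - 12764)/(-23042 - 22908) = -63786/5/(-45950) = -63786/5*(-1/45950) = 31893/114875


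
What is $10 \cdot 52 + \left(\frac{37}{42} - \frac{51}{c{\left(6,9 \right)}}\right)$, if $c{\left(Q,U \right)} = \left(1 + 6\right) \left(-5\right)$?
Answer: $\frac{109691}{210} \approx 522.34$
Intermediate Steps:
$c{\left(Q,U \right)} = -35$ ($c{\left(Q,U \right)} = 7 \left(-5\right) = -35$)
$10 \cdot 52 + \left(\frac{37}{42} - \frac{51}{c{\left(6,9 \right)}}\right) = 10 \cdot 52 + \left(\frac{37}{42} - \frac{51}{-35}\right) = 520 + \left(37 \cdot \frac{1}{42} - - \frac{51}{35}\right) = 520 + \left(\frac{37}{42} + \frac{51}{35}\right) = 520 + \frac{491}{210} = \frac{109691}{210}$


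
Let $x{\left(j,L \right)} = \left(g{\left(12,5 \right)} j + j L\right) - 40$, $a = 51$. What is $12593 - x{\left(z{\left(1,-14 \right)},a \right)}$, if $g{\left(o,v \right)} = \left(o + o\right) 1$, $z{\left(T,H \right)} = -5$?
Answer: $13008$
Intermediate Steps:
$g{\left(o,v \right)} = 2 o$ ($g{\left(o,v \right)} = 2 o 1 = 2 o$)
$x{\left(j,L \right)} = -40 + 24 j + L j$ ($x{\left(j,L \right)} = \left(2 \cdot 12 j + j L\right) - 40 = \left(24 j + L j\right) - 40 = -40 + 24 j + L j$)
$12593 - x{\left(z{\left(1,-14 \right)},a \right)} = 12593 - \left(-40 + 24 \left(-5\right) + 51 \left(-5\right)\right) = 12593 - \left(-40 - 120 - 255\right) = 12593 - -415 = 12593 + 415 = 13008$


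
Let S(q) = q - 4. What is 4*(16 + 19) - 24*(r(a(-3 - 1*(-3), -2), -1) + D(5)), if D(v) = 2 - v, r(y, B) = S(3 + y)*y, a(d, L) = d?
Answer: 212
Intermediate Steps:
S(q) = -4 + q
r(y, B) = y*(-1 + y) (r(y, B) = (-4 + (3 + y))*y = (-1 + y)*y = y*(-1 + y))
4*(16 + 19) - 24*(r(a(-3 - 1*(-3), -2), -1) + D(5)) = 4*(16 + 19) - 24*((-3 - 1*(-3))*(-1 + (-3 - 1*(-3))) + (2 - 1*5)) = 4*35 - 24*((-3 + 3)*(-1 + (-3 + 3)) + (2 - 5)) = 140 - 24*(0*(-1 + 0) - 3) = 140 - 24*(0*(-1) - 3) = 140 - 24*(0 - 3) = 140 - 24*(-3) = 140 + 72 = 212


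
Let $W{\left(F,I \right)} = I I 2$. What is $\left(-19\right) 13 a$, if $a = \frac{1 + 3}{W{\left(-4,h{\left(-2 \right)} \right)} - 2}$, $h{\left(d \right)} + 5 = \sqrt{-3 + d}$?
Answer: $- \frac{9386}{861} - \frac{4940 i \sqrt{5}}{861} \approx -10.901 - 12.829 i$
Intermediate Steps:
$h{\left(d \right)} = -5 + \sqrt{-3 + d}$
$W{\left(F,I \right)} = 2 I^{2}$ ($W{\left(F,I \right)} = I^{2} \cdot 2 = 2 I^{2}$)
$a = \frac{4}{-2 + 2 \left(-5 + i \sqrt{5}\right)^{2}}$ ($a = \frac{1 + 3}{2 \left(-5 + \sqrt{-3 - 2}\right)^{2} - 2} = \frac{4}{2 \left(-5 + \sqrt{-5}\right)^{2} - 2} = \frac{4}{2 \left(-5 + i \sqrt{5}\right)^{2} - 2} = \frac{4}{-2 + 2 \left(-5 + i \sqrt{5}\right)^{2}} \approx 0.044135 + 0.051941 i$)
$\left(-19\right) 13 a = \left(-19\right) 13 \frac{2 i}{10 \sqrt{5} + 19 i} = - 247 \frac{2 i}{10 \sqrt{5} + 19 i} = - \frac{494 i}{10 \sqrt{5} + 19 i}$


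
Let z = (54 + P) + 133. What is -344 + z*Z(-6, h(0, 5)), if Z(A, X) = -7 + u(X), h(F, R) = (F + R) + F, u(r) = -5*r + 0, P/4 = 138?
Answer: -23992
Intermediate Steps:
P = 552 (P = 4*138 = 552)
u(r) = -5*r
h(F, R) = R + 2*F
Z(A, X) = -7 - 5*X
z = 739 (z = (54 + 552) + 133 = 606 + 133 = 739)
-344 + z*Z(-6, h(0, 5)) = -344 + 739*(-7 - 5*(5 + 2*0)) = -344 + 739*(-7 - 5*(5 + 0)) = -344 + 739*(-7 - 5*5) = -344 + 739*(-7 - 25) = -344 + 739*(-32) = -344 - 23648 = -23992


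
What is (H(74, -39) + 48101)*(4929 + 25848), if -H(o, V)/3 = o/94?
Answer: 69575594172/47 ≈ 1.4803e+9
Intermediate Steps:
H(o, V) = -3*o/94
(H(74, -39) + 48101)*(4929 + 25848) = (-3/94*74 + 48101)*(4929 + 25848) = (-111/47 + 48101)*30777 = (2260636/47)*30777 = 69575594172/47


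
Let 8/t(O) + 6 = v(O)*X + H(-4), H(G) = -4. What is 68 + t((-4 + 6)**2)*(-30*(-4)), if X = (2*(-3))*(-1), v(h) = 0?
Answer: -28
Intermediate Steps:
X = 6 (X = -6*(-1) = 6)
t(O) = -4/5 (t(O) = 8/(-6 + (0*6 - 4)) = 8/(-6 + (0 - 4)) = 8/(-6 - 4) = 8/(-10) = 8*(-1/10) = -4/5)
68 + t((-4 + 6)**2)*(-30*(-4)) = 68 - (-24)*(-4) = 68 - 4/5*120 = 68 - 96 = -28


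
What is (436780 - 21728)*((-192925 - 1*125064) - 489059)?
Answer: -334966886496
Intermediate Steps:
(436780 - 21728)*((-192925 - 1*125064) - 489059) = 415052*((-192925 - 125064) - 489059) = 415052*(-317989 - 489059) = 415052*(-807048) = -334966886496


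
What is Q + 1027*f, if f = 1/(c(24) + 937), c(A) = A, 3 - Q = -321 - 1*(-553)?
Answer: -219042/961 ≈ -227.93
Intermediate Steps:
Q = -229 (Q = 3 - (-321 - 1*(-553)) = 3 - (-321 + 553) = 3 - 1*232 = 3 - 232 = -229)
f = 1/961 (f = 1/(24 + 937) = 1/961 ≈ 0.0010406)
Q + 1027*f = -229 + 1027*(1/961) = -229 + 1027/961 = -219042/961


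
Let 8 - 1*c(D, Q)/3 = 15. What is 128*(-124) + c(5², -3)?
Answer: -15893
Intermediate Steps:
c(D, Q) = -21 (c(D, Q) = 24 - 3*15 = 24 - 45 = -21)
128*(-124) + c(5², -3) = 128*(-124) - 21 = -15872 - 21 = -15893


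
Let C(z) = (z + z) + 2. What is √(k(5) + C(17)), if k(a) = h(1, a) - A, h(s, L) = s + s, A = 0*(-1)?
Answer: √38 ≈ 6.1644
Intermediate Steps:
A = 0
h(s, L) = 2*s
C(z) = 2 + 2*z (C(z) = 2*z + 2 = 2 + 2*z)
k(a) = 2 (k(a) = 2*1 - 1*0 = 2 + 0 = 2)
√(k(5) + C(17)) = √(2 + (2 + 2*17)) = √(2 + (2 + 34)) = √(2 + 36) = √38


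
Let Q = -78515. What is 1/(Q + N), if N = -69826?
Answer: -1/148341 ≈ -6.7412e-6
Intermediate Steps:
1/(Q + N) = 1/(-78515 - 69826) = 1/(-148341) = -1/148341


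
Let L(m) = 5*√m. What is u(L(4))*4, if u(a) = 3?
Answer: 12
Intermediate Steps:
u(L(4))*4 = 3*4 = 12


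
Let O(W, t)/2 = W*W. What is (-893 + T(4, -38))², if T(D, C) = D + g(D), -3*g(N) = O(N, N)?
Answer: 7284601/9 ≈ 8.0940e+5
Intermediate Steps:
O(W, t) = 2*W² (O(W, t) = 2*(W*W) = 2*W²)
g(N) = -2*N²/3
T(D, C) = D - 2*D²/3
(-893 + T(4, -38))² = (-893 + (⅓)*4*(3 - 2*4))² = (-893 + (⅓)*4*(3 - 8))² = (-893 + (⅓)*4*(-5))² = (-893 - 20/3)² = (-2699/3)² = 7284601/9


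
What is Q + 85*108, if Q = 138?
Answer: 9318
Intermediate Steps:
Q + 85*108 = 138 + 85*108 = 138 + 9180 = 9318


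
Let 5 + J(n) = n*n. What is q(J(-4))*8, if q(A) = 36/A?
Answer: 288/11 ≈ 26.182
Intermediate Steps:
J(n) = -5 + n² (J(n) = -5 + n*n = -5 + n²)
q(J(-4))*8 = (36/(-5 + (-4)²))*8 = (36/(-5 + 16))*8 = (36/11)*8 = 288/11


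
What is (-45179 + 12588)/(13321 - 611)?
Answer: -32591/12710 ≈ -2.5642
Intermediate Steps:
(-45179 + 12588)/(13321 - 611) = -32591/12710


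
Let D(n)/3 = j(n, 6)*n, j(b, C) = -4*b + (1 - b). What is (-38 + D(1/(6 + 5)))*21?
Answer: -96180/121 ≈ -794.88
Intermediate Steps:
j(b, C) = 1 - 5*b
D(n) = 3*n*(1 - 5*n) (D(n) = 3*((1 - 5*n)*n) = 3*(n*(1 - 5*n)) = 3*n*(1 - 5*n))
(-38 + D(1/(6 + 5)))*21 = (-38 + 3*(1 - 5/(6 + 5))/(6 + 5))*21 = (-38 + 3*(1 - 5/11)/11)*21 = (-38 + 3*(1/11)*(1 - 5*1/11))*21 = (-38 + 3*(1/11)*(1 - 5/11))*21 = (-38 + 3*(1/11)*(6/11))*21 = (-38 + 18/121)*21 = -4580/121*21 = -96180/121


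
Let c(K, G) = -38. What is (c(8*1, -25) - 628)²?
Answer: 443556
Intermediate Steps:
(c(8*1, -25) - 628)² = (-38 - 628)² = (-666)² = 443556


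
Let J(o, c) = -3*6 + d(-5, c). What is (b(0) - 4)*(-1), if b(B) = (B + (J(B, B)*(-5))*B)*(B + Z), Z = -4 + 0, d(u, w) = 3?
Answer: 4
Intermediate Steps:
J(o, c) = -15 (J(o, c) = -3*6 + 3 = -18 + 3 = -15)
Z = -4
b(B) = 76*B*(-4 + B) (b(B) = (B + (-15*(-5))*B)*(B - 4) = (B + 75*B)*(-4 + B) = (76*B)*(-4 + B) = 76*B*(-4 + B))
(b(0) - 4)*(-1) = (76*0*(-4 + 0) - 4)*(-1) = (76*0*(-4) - 4)*(-1) = (0 - 4)*(-1) = -4*(-1) = 4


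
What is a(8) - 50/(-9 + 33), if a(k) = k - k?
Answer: -25/12 ≈ -2.0833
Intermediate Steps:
a(k) = 0
a(8) - 50/(-9 + 33) = 0 - 50/(-9 + 33) = 0 - 50/24 = 0 + (1/24)*(-50) = 0 - 25/12 = -25/12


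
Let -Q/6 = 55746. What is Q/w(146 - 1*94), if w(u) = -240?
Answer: 27873/20 ≈ 1393.7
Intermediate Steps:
Q = -334476 (Q = -6*55746 = -334476)
Q/w(146 - 1*94) = -334476/(-240) = -334476*(-1/240) = 27873/20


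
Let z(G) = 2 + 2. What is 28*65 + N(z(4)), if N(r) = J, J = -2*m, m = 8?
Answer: 1804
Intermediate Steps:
z(G) = 4
J = -16 (J = -2*8 = -16)
N(r) = -16
28*65 + N(z(4)) = 28*65 - 16 = 1820 - 16 = 1804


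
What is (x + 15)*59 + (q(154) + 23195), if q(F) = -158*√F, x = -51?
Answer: 21071 - 158*√154 ≈ 19110.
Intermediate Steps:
(x + 15)*59 + (q(154) + 23195) = (-51 + 15)*59 + (-158*√154 + 23195) = -36*59 + (23195 - 158*√154) = -2124 + (23195 - 158*√154) = 21071 - 158*√154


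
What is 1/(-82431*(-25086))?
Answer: 1/2067864066 ≈ 4.8359e-10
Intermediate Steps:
1/(-82431*(-25086)) = -1/82431*(-1/25086) = 1/2067864066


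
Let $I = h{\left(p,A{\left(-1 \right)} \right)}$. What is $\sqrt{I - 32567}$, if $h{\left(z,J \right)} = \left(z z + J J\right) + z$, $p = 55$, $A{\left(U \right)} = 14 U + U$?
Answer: $i \sqrt{29262} \approx 171.06 i$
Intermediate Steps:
$A{\left(U \right)} = 15 U$
$h{\left(z,J \right)} = z + J^{2} + z^{2}$ ($h{\left(z,J \right)} = \left(z^{2} + J^{2}\right) + z = \left(J^{2} + z^{2}\right) + z = z + J^{2} + z^{2}$)
$I = 3305$ ($I = 55 + \left(15 \left(-1\right)\right)^{2} + 55^{2} = 55 + \left(-15\right)^{2} + 3025 = 55 + 225 + 3025 = 3305$)
$\sqrt{I - 32567} = \sqrt{3305 - 32567} = \sqrt{-29262} = i \sqrt{29262}$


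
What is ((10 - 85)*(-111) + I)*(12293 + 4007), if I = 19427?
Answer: 452357600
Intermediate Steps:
((10 - 85)*(-111) + I)*(12293 + 4007) = ((10 - 85)*(-111) + 19427)*(12293 + 4007) = (-75*(-111) + 19427)*16300 = (8325 + 19427)*16300 = 27752*16300 = 452357600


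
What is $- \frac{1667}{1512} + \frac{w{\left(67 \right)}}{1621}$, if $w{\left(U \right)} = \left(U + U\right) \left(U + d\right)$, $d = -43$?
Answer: $\frac{2160385}{2450952} \approx 0.88145$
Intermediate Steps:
$w{\left(U \right)} = 2 U \left(-43 + U\right)$ ($w{\left(U \right)} = \left(U + U\right) \left(U - 43\right) = 2 U \left(-43 + U\right)$)
$- \frac{1667}{1512} + \frac{w{\left(67 \right)}}{1621} = - \frac{1667}{1512} + \frac{2 \cdot 67 \left(-43 + 67\right)}{1621} = \left(-1667\right) \frac{1}{1512} + 2 \cdot 67 \cdot 24 \cdot \frac{1}{1621} = - \frac{1667}{1512} + 3216 \cdot \frac{1}{1621} = - \frac{1667}{1512} + \frac{3216}{1621} = \frac{2160385}{2450952}$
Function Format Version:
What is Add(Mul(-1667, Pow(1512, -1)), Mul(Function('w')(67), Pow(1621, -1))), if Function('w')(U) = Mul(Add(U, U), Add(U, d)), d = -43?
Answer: Rational(2160385, 2450952) ≈ 0.88145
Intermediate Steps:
Function('w')(U) = Mul(2, U, Add(-43, U)) (Function('w')(U) = Mul(Add(U, U), Add(U, -43)) = Mul(Mul(2, U), Add(-43, U)) = Mul(2, U, Add(-43, U)))
Add(Mul(-1667, Pow(1512, -1)), Mul(Function('w')(67), Pow(1621, -1))) = Add(Mul(-1667, Pow(1512, -1)), Mul(Mul(2, 67, Add(-43, 67)), Pow(1621, -1))) = Add(Mul(-1667, Rational(1, 1512)), Mul(Mul(2, 67, 24), Rational(1, 1621))) = Add(Rational(-1667, 1512), Mul(3216, Rational(1, 1621))) = Add(Rational(-1667, 1512), Rational(3216, 1621)) = Rational(2160385, 2450952)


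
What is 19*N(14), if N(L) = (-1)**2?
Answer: 19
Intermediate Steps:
N(L) = 1
19*N(14) = 19*1 = 19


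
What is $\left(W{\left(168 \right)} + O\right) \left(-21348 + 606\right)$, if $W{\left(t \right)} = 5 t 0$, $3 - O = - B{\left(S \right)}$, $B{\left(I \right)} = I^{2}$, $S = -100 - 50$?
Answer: $-466757226$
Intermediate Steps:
$S = -150$ ($S = -100 - 50 = -150$)
$O = 22503$ ($O = 3 - - \left(-150\right)^{2} = 3 - \left(-1\right) 22500 = 3 - -22500 = 3 + 22500 = 22503$)
$W{\left(t \right)} = 0$
$\left(W{\left(168 \right)} + O\right) \left(-21348 + 606\right) = \left(0 + 22503\right) \left(-21348 + 606\right) = 22503 \left(-20742\right) = -466757226$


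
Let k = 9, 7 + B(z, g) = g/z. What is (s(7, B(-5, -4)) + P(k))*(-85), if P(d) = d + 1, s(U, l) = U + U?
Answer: -2040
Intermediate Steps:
B(z, g) = -7 + g/z
s(U, l) = 2*U
P(d) = 1 + d
(s(7, B(-5, -4)) + P(k))*(-85) = (2*7 + (1 + 9))*(-85) = (14 + 10)*(-85) = 24*(-85) = -2040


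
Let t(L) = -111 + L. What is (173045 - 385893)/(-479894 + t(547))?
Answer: 106424/239729 ≈ 0.44393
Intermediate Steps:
(173045 - 385893)/(-479894 + t(547)) = (173045 - 385893)/(-479894 + (-111 + 547)) = -212848/(-479894 + 436) = -212848/(-479458) = -212848*(-1/479458) = 106424/239729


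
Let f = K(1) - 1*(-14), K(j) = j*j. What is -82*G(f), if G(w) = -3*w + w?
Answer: 2460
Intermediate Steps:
K(j) = j²
f = 15 (f = 1² - 1*(-14) = 1 + 14 = 15)
G(w) = -2*w
-82*G(f) = -(-164)*15 = -82*(-30) = 2460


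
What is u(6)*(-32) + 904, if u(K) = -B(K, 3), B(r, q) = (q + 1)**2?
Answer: 1416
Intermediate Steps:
B(r, q) = (1 + q)**2
u(K) = -16 (u(K) = -(1 + 3)**2 = -1*4**2 = -1*16 = -16)
u(6)*(-32) + 904 = -16*(-32) + 904 = 512 + 904 = 1416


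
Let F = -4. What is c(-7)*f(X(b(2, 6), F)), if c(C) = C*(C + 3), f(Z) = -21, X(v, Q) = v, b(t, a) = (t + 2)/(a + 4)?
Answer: -588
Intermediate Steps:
b(t, a) = (2 + t)/(4 + a)
c(C) = C*(3 + C)
c(-7)*f(X(b(2, 6), F)) = -7*(3 - 7)*(-21) = -7*(-4)*(-21) = 28*(-21) = -588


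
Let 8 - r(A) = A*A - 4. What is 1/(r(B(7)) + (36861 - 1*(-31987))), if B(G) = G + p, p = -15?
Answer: 1/68796 ≈ 1.4536e-5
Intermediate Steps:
B(G) = -15 + G (B(G) = G - 15 = -15 + G)
r(A) = 12 - A**2 (r(A) = 8 - (A*A - 4) = 8 - (A**2 - 4) = 8 - (-4 + A**2) = 8 + (4 - A**2) = 12 - A**2)
1/(r(B(7)) + (36861 - 1*(-31987))) = 1/((12 - (-15 + 7)**2) + (36861 - 1*(-31987))) = 1/((12 - 1*(-8)**2) + (36861 + 31987)) = 1/((12 - 1*64) + 68848) = 1/((12 - 64) + 68848) = 1/(-52 + 68848) = 1/68796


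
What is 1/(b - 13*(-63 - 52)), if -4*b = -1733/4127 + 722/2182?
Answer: 4502557/6731422929 ≈ 0.00066889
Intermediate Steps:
b = 100214/4502557 (b = -(-1733/4127 + 722/2182)/4 = -(-1733*1/4127 + 722*(1/2182))/4 = -(-1733/4127 + 361/1091)/4 = -¼*(-400856/4502557) = 100214/4502557 ≈ 0.022257)
1/(b - 13*(-63 - 52)) = 1/(100214/4502557 - 13*(-63 - 52)) = 1/(100214/4502557 - 13*(-115)) = 1/(100214/4502557 + 1495) = 1/(6731422929/4502557) = 4502557/6731422929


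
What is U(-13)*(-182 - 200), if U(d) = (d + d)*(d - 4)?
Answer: -168844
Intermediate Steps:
U(d) = 2*d*(-4 + d) (U(d) = (2*d)*(-4 + d) = 2*d*(-4 + d))
U(-13)*(-182 - 200) = (2*(-13)*(-4 - 13))*(-182 - 200) = (2*(-13)*(-17))*(-382) = 442*(-382) = -168844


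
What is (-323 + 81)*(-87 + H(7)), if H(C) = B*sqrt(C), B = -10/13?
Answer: 21054 + 2420*sqrt(7)/13 ≈ 21547.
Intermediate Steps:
B = -10/13 (B = -10*1/13 = -10/13 ≈ -0.76923)
H(C) = -10*sqrt(C)/13
(-323 + 81)*(-87 + H(7)) = (-323 + 81)*(-87 - 10*sqrt(7)/13) = -242*(-87 - 10*sqrt(7)/13) = 21054 + 2420*sqrt(7)/13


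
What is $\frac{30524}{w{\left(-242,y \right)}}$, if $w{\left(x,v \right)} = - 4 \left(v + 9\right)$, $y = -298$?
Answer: $\frac{7631}{289} \approx 26.405$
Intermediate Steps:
$w{\left(x,v \right)} = -36 - 4 v$ ($w{\left(x,v \right)} = - 4 \left(9 + v\right) = -36 - 4 v$)
$\frac{30524}{w{\left(-242,y \right)}} = \frac{30524}{-36 - -1192} = \frac{30524}{-36 + 1192} = \frac{30524}{1156} = 30524 \cdot \frac{1}{1156} = \frac{7631}{289}$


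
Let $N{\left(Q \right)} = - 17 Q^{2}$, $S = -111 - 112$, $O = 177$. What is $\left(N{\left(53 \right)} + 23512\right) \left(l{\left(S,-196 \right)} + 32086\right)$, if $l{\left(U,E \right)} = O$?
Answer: $-782087383$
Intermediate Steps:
$S = -223$ ($S = -111 - 112 = -223$)
$l{\left(U,E \right)} = 177$
$\left(N{\left(53 \right)} + 23512\right) \left(l{\left(S,-196 \right)} + 32086\right) = \left(- 17 \cdot 53^{2} + 23512\right) \left(177 + 32086\right) = \left(\left(-17\right) 2809 + 23512\right) 32263 = \left(-47753 + 23512\right) 32263 = \left(-24241\right) 32263 = -782087383$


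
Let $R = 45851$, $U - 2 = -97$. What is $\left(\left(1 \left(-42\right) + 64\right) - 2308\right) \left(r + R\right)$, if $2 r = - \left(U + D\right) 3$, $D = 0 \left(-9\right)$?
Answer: $-105141141$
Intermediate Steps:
$U = -95$ ($U = 2 - 97 = -95$)
$D = 0$
$r = \frac{285}{2}$ ($r = \frac{\left(-1\right) \left(-95 + 0\right) 3}{2} = \frac{\left(-1\right) \left(\left(-95\right) 3\right)}{2} = \frac{\left(-1\right) \left(-285\right)}{2} = \frac{1}{2} \cdot 285 = \frac{285}{2} \approx 142.5$)
$\left(\left(1 \left(-42\right) + 64\right) - 2308\right) \left(r + R\right) = \left(\left(1 \left(-42\right) + 64\right) - 2308\right) \left(\frac{285}{2} + 45851\right) = \left(\left(-42 + 64\right) - 2308\right) \frac{91987}{2} = \left(22 - 2308\right) \frac{91987}{2} = \left(-2286\right) \frac{91987}{2} = -105141141$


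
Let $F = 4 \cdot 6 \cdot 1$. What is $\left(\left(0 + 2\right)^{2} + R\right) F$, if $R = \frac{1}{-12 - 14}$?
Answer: $\frac{1236}{13} \approx 95.077$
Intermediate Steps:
$R = - \frac{1}{26}$ ($R = \frac{1}{-26} = - \frac{1}{26} \approx -0.038462$)
$F = 24$ ($F = 24 \cdot 1 = 24$)
$\left(\left(0 + 2\right)^{2} + R\right) F = \left(\left(0 + 2\right)^{2} - \frac{1}{26}\right) 24 = \left(2^{2} - \frac{1}{26}\right) 24 = \left(4 - \frac{1}{26}\right) 24 = \frac{103}{26} \cdot 24 = \frac{1236}{13}$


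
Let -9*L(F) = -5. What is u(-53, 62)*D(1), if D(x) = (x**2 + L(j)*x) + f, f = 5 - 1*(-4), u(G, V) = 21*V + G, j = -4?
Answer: 118655/9 ≈ 13184.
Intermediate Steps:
u(G, V) = G + 21*V
L(F) = 5/9 (L(F) = -1/9*(-5) = 5/9)
f = 9 (f = 5 + 4 = 9)
D(x) = 9 + x**2 + 5*x/9 (D(x) = (x**2 + 5*x/9) + 9 = 9 + x**2 + 5*x/9)
u(-53, 62)*D(1) = (-53 + 21*62)*(9 + 1**2 + (5/9)*1) = (-53 + 1302)*(9 + 1 + 5/9) = 1249*(95/9) = 118655/9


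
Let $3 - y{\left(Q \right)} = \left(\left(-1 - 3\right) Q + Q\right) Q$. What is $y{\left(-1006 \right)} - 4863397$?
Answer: $-1827286$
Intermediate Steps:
$y{\left(Q \right)} = 3 + 3 Q^{2}$ ($y{\left(Q \right)} = 3 - \left(\left(-1 - 3\right) Q + Q\right) Q = 3 - \left(- 4 Q + Q\right) Q = 3 - - 3 Q Q = 3 - - 3 Q^{2} = 3 + 3 Q^{2}$)
$y{\left(-1006 \right)} - 4863397 = \left(3 + 3 \left(-1006\right)^{2}\right) - 4863397 = \left(3 + 3 \cdot 1012036\right) - 4863397 = \left(3 + 3036108\right) - 4863397 = 3036111 - 4863397 = -1827286$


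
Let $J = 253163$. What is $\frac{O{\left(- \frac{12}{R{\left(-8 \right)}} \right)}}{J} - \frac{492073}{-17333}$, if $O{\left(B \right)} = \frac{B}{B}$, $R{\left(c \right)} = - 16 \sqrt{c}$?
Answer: $\frac{124574694232}{4388074279} \approx 28.389$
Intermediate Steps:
$O{\left(B \right)} = 1$
$\frac{O{\left(- \frac{12}{R{\left(-8 \right)}} \right)}}{J} - \frac{492073}{-17333} = 1 \cdot \frac{1}{253163} - \frac{492073}{-17333} = 1 \cdot \frac{1}{253163} - - \frac{492073}{17333} = \frac{1}{253163} + \frac{492073}{17333} = \frac{124574694232}{4388074279}$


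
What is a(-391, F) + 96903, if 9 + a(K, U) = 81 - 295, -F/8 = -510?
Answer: 96680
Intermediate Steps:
F = 4080 (F = -8*(-510) = 4080)
a(K, U) = -223 (a(K, U) = -9 + (81 - 295) = -9 - 214 = -223)
a(-391, F) + 96903 = -223 + 96903 = 96680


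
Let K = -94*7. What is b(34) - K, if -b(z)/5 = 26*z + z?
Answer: -3932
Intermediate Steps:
b(z) = -135*z (b(z) = -5*(26*z + z) = -135*z)
K = -658
b(34) - K = -135*34 - 1*(-658) = -4590 + 658 = -3932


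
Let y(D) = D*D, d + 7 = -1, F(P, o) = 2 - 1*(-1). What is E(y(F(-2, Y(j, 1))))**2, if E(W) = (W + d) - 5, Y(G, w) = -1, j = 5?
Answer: 16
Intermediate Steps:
F(P, o) = 3 (F(P, o) = 2 + 1 = 3)
d = -8 (d = -7 - 1 = -8)
y(D) = D**2
E(W) = -13 + W (E(W) = (W - 8) - 5 = (-8 + W) - 5 = -13 + W)
E(y(F(-2, Y(j, 1))))**2 = (-13 + 3**2)**2 = (-13 + 9)**2 = (-4)**2 = 16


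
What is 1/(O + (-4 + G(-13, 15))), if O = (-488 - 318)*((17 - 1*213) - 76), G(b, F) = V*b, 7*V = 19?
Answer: 7/1534349 ≈ 4.5622e-6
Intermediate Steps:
V = 19/7 (V = (1/7)*19 = 19/7 ≈ 2.7143)
G(b, F) = 19*b/7
O = 219232 (O = -806*((17 - 213) - 76) = -806*(-196 - 76) = -806*(-272) = 219232)
1/(O + (-4 + G(-13, 15))) = 1/(219232 + (-4 + (19/7)*(-13))) = 1/(219232 + (-4 - 247/7)) = 1/(219232 - 275/7) = 1/(1534349/7) = 7/1534349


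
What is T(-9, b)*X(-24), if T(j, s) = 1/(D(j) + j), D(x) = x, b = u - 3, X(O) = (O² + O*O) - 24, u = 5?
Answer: -188/3 ≈ -62.667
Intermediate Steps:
X(O) = -24 + 2*O² (X(O) = (O² + O²) - 24 = 2*O² - 24 = -24 + 2*O²)
b = 2 (b = 5 - 3 = 2)
T(j, s) = 1/(2*j) (T(j, s) = 1/(j + j) = 1/(2*j))
T(-9, b)*X(-24) = ((½)/(-9))*(-24 + 2*(-24)²) = ((½)*(-⅑))*(-24 + 2*576) = -(-24 + 1152)/18 = -1/18*1128 = -188/3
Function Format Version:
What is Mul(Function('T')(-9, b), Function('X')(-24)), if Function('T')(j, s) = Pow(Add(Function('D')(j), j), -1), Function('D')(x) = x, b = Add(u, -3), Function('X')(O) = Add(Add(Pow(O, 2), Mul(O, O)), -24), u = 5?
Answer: Rational(-188, 3) ≈ -62.667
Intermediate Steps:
Function('X')(O) = Add(-24, Mul(2, Pow(O, 2))) (Function('X')(O) = Add(Add(Pow(O, 2), Pow(O, 2)), -24) = Add(Mul(2, Pow(O, 2)), -24) = Add(-24, Mul(2, Pow(O, 2))))
b = 2 (b = Add(5, -3) = 2)
Function('T')(j, s) = Mul(Rational(1, 2), Pow(j, -1)) (Function('T')(j, s) = Pow(Add(j, j), -1) = Pow(Mul(2, j), -1) = Mul(Rational(1, 2), Pow(j, -1)))
Mul(Function('T')(-9, b), Function('X')(-24)) = Mul(Mul(Rational(1, 2), Pow(-9, -1)), Add(-24, Mul(2, Pow(-24, 2)))) = Mul(Mul(Rational(1, 2), Rational(-1, 9)), Add(-24, Mul(2, 576))) = Mul(Rational(-1, 18), Add(-24, 1152)) = Mul(Rational(-1, 18), 1128) = Rational(-188, 3)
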